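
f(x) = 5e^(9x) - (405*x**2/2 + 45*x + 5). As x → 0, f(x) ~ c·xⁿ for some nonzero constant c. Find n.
3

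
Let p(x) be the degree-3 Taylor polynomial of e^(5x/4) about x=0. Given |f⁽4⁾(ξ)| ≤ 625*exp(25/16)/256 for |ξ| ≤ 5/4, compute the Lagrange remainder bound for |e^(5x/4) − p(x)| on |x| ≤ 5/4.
390625*exp(25/16)/1572864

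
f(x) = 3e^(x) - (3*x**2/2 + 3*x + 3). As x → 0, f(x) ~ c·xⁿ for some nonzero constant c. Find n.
3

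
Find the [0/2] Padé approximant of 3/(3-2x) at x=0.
1/(1 - 2*x/3)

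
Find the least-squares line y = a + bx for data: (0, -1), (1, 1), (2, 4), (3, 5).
a = -9/10, b = 21/10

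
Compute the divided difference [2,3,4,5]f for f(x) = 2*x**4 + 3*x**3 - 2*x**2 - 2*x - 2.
31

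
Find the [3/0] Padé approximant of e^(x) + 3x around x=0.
x**3/6 + x**2/2 + 4*x + 1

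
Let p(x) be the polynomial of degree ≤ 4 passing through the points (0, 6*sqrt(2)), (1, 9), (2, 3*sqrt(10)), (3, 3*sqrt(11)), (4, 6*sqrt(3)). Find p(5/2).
-45/32 - 15*sqrt(3)/64 + 9*sqrt(2)/64 + 45*sqrt(11)/32 + 135*sqrt(10)/64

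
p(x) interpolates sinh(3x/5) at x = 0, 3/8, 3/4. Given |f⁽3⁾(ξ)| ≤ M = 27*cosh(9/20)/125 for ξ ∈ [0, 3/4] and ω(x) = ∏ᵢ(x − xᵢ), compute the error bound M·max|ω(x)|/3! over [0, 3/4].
27*sqrt(3)*cosh(9/20)/64000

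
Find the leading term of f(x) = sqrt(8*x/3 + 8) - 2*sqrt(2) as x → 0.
sqrt(2)*x/3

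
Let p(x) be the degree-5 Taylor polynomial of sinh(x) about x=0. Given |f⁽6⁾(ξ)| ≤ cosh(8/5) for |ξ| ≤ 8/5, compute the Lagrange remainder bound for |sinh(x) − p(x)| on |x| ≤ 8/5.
16384*cosh(8/5)/703125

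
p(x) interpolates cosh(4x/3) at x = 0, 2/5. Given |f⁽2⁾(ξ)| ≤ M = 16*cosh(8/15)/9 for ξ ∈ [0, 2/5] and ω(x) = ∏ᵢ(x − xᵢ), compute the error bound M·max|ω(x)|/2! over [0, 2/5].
8*cosh(8/15)/225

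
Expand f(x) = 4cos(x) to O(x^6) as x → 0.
4 - 2*x**2 + x**4/6 + O(x**6)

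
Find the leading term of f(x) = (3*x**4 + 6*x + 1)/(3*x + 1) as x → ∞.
x**3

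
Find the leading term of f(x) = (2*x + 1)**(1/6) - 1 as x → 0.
x/3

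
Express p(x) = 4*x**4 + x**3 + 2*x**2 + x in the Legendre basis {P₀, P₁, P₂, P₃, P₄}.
(22/15)P₀ + (8/5)P₁ + (76/21)P₂ + (2/5)P₃ + (32/35)P₄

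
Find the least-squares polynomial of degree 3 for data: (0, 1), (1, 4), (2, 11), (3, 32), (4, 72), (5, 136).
151/126 + (971/756)x + (-23/126)x² + (115/108)x³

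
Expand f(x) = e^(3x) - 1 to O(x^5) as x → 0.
3*x + 9*x**2/2 + 9*x**3/2 + 27*x**4/8 + O(x**5)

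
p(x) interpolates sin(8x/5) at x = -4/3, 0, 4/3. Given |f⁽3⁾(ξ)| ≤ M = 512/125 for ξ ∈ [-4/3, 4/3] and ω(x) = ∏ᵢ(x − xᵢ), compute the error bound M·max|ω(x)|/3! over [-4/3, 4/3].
32768*sqrt(3)/91125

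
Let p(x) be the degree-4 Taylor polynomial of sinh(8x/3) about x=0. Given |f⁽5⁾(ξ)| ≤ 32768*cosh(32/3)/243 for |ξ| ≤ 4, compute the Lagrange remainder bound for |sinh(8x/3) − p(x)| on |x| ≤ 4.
4194304*cosh(32/3)/3645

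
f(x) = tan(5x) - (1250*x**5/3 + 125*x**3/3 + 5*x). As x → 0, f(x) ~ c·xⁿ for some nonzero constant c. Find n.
7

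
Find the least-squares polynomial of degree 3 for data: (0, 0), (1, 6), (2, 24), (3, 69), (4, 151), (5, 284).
1/14 + (275/84)x + (2/7)x² + (25/12)x³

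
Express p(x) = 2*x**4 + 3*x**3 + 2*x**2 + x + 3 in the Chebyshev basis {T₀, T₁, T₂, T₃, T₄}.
(19/4)T₀ + (13/4)T₁ + (2)T₂ + (3/4)T₃ + (1/4)T₄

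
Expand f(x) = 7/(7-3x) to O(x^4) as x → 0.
1 + 3*x/7 + 9*x**2/49 + 27*x**3/343 + O(x**4)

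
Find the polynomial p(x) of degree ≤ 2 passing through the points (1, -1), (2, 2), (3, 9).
2*x**2 - 3*x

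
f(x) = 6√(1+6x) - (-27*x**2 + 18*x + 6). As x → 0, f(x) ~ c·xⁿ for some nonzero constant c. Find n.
3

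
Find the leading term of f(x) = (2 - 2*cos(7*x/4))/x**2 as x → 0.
49/16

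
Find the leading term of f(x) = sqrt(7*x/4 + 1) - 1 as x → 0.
7*x/8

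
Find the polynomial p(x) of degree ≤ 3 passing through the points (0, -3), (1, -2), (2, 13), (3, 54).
2*x**3 + x**2 - 2*x - 3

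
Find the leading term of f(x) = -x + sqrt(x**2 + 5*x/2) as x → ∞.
5/4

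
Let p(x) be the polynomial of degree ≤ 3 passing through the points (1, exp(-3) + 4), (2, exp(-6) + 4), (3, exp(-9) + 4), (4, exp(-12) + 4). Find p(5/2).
(-exp(9) - 1 + 9*exp(3) + 9*exp(6) + 64*exp(12))*exp(-12)/16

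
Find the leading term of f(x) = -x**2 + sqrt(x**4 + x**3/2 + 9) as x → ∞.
x/4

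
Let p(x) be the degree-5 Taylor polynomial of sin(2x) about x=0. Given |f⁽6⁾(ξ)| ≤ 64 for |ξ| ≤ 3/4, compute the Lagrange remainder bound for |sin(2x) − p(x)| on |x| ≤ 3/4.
81/5120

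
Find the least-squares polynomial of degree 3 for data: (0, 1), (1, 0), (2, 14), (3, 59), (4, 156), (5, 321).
121/126 + (-1339/756)x + (-73/36)x² + (82/27)x³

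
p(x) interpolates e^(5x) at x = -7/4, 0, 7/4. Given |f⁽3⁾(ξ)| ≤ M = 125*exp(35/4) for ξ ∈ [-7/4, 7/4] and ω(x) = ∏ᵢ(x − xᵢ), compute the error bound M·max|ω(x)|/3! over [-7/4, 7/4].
42875*sqrt(3)*exp(35/4)/1728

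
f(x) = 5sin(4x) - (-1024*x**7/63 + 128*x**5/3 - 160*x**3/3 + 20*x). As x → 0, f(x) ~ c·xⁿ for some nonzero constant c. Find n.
9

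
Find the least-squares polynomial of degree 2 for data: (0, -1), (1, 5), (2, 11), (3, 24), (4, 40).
-19/35 + (167/70)x + (27/14)x²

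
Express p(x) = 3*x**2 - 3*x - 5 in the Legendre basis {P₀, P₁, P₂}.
(-4)P₀ + (-3)P₁ + (2)P₂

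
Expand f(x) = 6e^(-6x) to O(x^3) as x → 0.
6 - 36*x + 108*x**2 + O(x**3)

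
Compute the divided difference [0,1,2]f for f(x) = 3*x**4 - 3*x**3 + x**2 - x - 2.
13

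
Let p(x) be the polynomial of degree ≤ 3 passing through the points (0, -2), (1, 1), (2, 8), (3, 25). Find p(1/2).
-5/8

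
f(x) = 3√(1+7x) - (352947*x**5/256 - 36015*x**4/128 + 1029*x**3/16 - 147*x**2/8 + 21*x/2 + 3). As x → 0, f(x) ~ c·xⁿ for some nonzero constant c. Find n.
6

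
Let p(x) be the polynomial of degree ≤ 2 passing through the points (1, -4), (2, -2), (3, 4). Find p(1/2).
-7/2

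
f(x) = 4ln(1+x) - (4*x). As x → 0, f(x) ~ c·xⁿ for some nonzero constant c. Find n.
2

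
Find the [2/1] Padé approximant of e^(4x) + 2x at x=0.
(14*x/3 + 1)/(1 - 4*x/3)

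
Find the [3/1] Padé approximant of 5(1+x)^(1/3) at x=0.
(-5*x**3/81 + 5*x**2/9 + 5*x + 5)/(2*x/3 + 1)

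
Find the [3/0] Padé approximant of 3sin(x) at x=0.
x*(6 - x**2)/2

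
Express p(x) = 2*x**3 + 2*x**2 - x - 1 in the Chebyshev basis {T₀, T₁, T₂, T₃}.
(1/2)T₁ + T₂ + (1/2)T₃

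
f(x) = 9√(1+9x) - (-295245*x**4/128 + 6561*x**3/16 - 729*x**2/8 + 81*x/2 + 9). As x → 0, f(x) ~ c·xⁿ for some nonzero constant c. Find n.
5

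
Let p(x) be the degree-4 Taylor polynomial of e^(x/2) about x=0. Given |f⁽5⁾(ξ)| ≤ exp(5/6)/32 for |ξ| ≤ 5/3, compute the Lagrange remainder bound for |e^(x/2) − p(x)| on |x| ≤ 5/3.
625*exp(5/6)/186624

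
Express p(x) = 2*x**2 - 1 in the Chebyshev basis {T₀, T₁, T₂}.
T₂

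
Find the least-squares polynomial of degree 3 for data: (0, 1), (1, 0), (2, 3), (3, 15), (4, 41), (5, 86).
1 + (-4/3)x + (-1/2)x² + (5/6)x³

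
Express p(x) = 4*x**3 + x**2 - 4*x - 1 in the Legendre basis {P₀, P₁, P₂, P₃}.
(-2/3)P₀ + (-8/5)P₁ + (2/3)P₂ + (8/5)P₃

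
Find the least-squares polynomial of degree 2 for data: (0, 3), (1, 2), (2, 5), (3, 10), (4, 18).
20/7 + (-67/35)x + (10/7)x²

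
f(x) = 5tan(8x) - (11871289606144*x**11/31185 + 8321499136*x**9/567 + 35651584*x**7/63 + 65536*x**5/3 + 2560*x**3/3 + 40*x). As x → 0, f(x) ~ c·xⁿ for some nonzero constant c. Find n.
13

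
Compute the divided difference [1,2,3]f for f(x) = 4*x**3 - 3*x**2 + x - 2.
21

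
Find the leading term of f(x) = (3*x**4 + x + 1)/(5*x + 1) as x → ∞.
3*x**3/5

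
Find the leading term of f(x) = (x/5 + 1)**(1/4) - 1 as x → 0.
x/20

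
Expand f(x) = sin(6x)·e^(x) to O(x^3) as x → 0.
6*x + 6*x**2 + O(x**3)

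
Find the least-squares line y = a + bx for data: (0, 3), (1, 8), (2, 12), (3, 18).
a = 29/10, b = 49/10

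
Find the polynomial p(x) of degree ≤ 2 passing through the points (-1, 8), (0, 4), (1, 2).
x**2 - 3*x + 4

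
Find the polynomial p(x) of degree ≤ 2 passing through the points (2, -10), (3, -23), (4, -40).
-2*x**2 - 3*x + 4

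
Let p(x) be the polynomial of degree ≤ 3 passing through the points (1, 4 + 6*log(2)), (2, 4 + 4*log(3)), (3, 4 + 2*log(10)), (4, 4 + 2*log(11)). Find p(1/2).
4 + log(819200*11**(3/8)*2**(3/4)*3**(1/4)*5**(5/8)/216513)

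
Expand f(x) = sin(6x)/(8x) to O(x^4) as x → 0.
3/4 - 9*x**2/2 + O(x**4)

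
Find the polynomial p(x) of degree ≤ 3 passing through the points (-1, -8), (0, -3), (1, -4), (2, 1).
2*x**3 - 3*x**2 - 3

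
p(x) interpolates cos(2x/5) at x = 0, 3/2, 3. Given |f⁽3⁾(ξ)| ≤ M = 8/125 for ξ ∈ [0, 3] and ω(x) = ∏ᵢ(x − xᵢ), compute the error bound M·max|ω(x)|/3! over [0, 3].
sqrt(3)/125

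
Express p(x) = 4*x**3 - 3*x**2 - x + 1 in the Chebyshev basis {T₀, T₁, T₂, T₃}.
(-1/2)T₀ + (2)T₁ + (-3/2)T₂ + T₃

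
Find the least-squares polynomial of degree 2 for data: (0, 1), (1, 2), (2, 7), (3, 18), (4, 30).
4/5 + (-3/5)x + (2)x²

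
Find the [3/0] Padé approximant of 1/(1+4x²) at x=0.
1 - 4*x**2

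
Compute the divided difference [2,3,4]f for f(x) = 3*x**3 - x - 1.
27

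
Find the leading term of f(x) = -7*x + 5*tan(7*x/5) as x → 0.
343*x**3/75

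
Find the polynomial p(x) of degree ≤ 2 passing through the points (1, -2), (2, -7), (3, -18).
-3*x**2 + 4*x - 3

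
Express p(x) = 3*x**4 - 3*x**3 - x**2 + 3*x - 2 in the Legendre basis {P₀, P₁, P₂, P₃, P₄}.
(-26/15)P₀ + (6/5)P₁ + (22/21)P₂ + (-6/5)P₃ + (24/35)P₄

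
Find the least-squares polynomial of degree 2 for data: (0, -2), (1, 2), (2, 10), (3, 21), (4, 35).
-74/35 + (191/70)x + (23/14)x²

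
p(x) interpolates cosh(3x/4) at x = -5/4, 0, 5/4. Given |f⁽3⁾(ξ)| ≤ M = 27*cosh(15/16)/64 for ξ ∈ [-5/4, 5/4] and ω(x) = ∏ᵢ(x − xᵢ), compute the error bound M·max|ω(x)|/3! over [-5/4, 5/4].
125*sqrt(3)*cosh(15/16)/4096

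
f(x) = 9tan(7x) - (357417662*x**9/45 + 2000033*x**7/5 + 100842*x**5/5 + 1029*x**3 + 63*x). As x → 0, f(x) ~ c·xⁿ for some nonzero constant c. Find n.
11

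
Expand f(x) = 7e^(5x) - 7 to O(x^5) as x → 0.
35*x + 175*x**2/2 + 875*x**3/6 + 4375*x**4/24 + O(x**5)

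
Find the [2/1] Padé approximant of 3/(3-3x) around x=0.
1/(1 - x)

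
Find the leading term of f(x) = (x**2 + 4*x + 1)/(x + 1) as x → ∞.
x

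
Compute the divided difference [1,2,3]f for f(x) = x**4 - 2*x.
25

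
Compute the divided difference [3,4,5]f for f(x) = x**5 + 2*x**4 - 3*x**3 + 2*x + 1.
818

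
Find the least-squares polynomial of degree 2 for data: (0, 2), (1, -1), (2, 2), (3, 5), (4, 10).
52/35 + (-83/35)x + (8/7)x²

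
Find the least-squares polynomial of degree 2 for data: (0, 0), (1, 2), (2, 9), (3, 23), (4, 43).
1/7 + (-111/70)x + (43/14)x²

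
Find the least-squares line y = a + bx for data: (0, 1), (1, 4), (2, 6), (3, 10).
a = 9/10, b = 29/10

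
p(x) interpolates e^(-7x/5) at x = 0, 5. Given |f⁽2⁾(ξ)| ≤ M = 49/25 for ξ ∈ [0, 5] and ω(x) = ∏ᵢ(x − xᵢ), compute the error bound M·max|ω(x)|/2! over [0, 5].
49/8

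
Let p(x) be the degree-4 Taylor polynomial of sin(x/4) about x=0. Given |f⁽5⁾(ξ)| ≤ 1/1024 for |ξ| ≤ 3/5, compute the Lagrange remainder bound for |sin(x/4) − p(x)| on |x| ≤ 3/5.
81/128000000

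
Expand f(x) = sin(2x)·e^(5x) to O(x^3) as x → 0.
2*x + 10*x**2 + O(x**3)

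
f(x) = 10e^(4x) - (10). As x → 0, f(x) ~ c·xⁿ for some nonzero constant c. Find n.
1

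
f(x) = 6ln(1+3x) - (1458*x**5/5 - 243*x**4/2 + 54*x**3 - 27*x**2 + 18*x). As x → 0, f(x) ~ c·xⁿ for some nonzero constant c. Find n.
6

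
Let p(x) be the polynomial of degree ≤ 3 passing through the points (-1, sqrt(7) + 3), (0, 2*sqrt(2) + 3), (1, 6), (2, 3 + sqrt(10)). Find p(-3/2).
-35*sqrt(2)/8 - 5*sqrt(10)/16 + 35*sqrt(7)/16 + 111/16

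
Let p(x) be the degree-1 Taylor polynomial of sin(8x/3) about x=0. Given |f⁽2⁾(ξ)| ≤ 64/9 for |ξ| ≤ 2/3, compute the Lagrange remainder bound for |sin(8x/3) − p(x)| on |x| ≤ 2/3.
128/81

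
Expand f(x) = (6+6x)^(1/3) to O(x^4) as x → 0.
6**(1/3) + 6**(1/3)*x/3 - 6**(1/3)*x**2/9 + 5*6**(1/3)*x**3/81 + O(x**4)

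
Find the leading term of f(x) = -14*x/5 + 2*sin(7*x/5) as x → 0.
-343*x**3/375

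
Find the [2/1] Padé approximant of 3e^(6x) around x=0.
(18*x**2 + 12*x + 3)/(1 - 2*x)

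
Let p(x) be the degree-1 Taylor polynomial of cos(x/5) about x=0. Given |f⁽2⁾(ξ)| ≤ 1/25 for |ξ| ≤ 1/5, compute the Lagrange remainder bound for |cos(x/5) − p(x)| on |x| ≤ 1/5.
1/1250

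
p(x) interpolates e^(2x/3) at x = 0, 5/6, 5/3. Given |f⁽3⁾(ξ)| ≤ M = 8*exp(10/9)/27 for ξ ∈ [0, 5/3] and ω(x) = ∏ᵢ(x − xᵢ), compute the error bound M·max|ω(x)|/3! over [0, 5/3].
125*sqrt(3)*exp(10/9)/19683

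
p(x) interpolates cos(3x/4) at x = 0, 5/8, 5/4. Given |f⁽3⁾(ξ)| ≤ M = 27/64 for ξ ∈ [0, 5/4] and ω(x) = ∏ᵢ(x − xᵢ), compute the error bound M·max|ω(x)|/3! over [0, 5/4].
125*sqrt(3)/32768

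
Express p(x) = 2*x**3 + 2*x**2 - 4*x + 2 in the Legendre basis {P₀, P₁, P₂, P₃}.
(8/3)P₀ + (-14/5)P₁ + (4/3)P₂ + (4/5)P₃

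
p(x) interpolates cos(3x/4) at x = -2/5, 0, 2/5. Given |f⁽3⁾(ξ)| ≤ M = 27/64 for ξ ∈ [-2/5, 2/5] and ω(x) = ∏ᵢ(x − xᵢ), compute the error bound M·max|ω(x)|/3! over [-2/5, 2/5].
sqrt(3)/1000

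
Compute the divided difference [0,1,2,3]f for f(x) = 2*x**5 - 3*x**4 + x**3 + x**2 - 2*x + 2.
33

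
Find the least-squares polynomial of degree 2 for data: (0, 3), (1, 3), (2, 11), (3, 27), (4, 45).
87/35 + (-62/35)x + (22/7)x²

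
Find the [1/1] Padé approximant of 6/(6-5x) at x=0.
1/(1 - 5*x/6)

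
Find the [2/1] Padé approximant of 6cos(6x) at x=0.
6 - 108*x**2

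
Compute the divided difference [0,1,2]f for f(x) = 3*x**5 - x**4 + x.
38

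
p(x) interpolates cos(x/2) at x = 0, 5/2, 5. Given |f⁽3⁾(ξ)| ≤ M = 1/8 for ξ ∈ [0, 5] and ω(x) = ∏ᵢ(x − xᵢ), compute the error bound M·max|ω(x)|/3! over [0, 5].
125*sqrt(3)/1728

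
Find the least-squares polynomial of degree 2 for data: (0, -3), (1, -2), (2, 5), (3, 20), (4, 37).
-23/7 + (-43/35)x + (20/7)x²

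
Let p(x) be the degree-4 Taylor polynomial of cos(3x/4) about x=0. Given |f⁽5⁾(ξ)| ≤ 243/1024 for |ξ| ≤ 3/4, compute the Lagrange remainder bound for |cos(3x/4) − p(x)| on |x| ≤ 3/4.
19683/41943040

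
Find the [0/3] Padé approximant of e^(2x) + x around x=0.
1/(-49*x**3/3 + 7*x**2 - 3*x + 1)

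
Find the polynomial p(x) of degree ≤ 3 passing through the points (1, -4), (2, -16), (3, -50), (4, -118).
-2*x**3 + x**2 - x - 2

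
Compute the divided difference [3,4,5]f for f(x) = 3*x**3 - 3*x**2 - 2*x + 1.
33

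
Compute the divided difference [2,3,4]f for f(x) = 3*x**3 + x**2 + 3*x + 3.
28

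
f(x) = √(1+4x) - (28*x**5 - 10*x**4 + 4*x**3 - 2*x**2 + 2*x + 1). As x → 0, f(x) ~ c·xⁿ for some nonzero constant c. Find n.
6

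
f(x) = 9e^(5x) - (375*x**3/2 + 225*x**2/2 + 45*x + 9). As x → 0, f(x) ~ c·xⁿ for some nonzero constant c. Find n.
4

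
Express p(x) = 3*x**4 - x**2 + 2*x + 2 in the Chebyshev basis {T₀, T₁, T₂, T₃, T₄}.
(21/8)T₀ + (2)T₁ + T₂ + (3/8)T₄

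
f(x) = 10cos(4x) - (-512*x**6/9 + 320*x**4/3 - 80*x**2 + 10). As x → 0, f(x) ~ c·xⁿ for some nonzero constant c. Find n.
8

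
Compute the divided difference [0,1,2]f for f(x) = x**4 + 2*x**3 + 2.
13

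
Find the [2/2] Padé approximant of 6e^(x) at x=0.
(x**2/2 + 3*x + 6)/(x**2/12 - x/2 + 1)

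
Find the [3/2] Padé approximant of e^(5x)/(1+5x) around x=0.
(200*x**3/33 + 285*x**2/44 + 42*x/11 + 1)/(-265*x**2/44 + 42*x/11 + 1)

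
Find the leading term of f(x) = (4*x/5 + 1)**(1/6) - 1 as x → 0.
2*x/15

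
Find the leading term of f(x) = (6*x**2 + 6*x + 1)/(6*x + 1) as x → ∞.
x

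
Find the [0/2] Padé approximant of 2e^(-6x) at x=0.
2/(18*x**2 + 6*x + 1)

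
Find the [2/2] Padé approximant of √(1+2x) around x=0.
(5*x**2/4 + 5*x/2 + 1)/(x**2/4 + 3*x/2 + 1)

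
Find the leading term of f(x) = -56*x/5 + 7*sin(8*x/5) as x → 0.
-1792*x**3/375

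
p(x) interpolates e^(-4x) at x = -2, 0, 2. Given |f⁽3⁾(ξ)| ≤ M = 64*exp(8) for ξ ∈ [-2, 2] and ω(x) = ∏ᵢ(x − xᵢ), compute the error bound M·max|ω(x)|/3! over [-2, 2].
512*sqrt(3)*exp(8)/27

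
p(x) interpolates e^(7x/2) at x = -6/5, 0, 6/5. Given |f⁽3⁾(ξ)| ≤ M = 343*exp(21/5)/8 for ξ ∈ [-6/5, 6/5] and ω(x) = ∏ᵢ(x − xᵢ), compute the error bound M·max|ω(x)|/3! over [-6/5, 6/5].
343*sqrt(3)*exp(21/5)/125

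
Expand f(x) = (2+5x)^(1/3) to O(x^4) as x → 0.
2**(1/3) + 5*2**(1/3)*x/6 - 25*2**(1/3)*x**2/36 + 625*2**(1/3)*x**3/648 + O(x**4)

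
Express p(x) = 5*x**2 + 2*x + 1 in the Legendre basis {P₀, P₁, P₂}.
(8/3)P₀ + (2)P₁ + (10/3)P₂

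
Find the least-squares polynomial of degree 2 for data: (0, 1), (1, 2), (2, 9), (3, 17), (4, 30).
27/35 + (11/70)x + (25/14)x²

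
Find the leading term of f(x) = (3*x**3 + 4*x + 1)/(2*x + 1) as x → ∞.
3*x**2/2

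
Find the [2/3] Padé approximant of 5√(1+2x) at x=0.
(35*x**2/4 + 14*x + 5)/(-x**3/20 + 9*x**2/20 + 9*x/5 + 1)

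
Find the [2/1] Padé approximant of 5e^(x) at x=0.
(5*x**2/6 + 10*x/3 + 5)/(1 - x/3)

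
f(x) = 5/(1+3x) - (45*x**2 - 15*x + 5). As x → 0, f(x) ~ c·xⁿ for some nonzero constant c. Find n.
3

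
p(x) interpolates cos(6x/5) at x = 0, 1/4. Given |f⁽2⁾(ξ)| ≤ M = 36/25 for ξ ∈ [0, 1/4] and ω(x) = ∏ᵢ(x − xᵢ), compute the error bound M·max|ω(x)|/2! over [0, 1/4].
9/800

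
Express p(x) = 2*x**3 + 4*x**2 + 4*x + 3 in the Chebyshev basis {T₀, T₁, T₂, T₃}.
(5)T₀ + (11/2)T₁ + (2)T₂ + (1/2)T₃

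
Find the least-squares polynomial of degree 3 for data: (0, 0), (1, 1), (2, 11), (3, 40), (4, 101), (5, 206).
-11/126 + (1007/756)x + (-487/252)x² + (107/54)x³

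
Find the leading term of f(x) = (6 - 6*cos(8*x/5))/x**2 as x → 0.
192/25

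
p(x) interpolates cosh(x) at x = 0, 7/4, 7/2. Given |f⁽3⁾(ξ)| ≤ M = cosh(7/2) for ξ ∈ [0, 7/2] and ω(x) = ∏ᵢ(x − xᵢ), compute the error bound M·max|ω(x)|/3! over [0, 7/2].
343*sqrt(3)*cosh(7/2)/1728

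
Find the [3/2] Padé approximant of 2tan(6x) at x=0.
(-144*x**3/5 + 12*x)/(1 - 72*x**2/5)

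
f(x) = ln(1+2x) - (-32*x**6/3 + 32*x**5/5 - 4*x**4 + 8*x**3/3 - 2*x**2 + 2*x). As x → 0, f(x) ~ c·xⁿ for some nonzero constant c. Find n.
7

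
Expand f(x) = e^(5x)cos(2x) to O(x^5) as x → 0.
1 + 5*x + 21*x**2/2 + 65*x**3/6 + 41*x**4/24 + O(x**5)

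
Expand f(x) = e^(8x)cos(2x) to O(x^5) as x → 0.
1 + 8*x + 30*x**2 + 208*x**3/3 + 322*x**4/3 + O(x**5)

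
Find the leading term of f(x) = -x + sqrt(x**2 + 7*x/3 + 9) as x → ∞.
7/6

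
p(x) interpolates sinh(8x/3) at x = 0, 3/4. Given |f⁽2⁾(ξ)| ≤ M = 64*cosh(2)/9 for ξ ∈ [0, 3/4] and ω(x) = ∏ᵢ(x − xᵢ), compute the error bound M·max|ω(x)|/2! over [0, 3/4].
cosh(2)/2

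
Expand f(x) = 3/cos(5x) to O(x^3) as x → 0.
3 + 75*x**2/2 + O(x**3)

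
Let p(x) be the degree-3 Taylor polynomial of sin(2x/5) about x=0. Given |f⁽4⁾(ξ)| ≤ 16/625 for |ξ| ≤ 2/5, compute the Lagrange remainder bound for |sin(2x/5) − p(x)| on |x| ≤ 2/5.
32/1171875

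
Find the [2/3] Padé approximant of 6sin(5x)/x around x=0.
(30 - 175*x**2/2)/(5*x**2/4 + 1)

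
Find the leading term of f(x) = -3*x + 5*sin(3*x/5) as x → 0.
-9*x**3/50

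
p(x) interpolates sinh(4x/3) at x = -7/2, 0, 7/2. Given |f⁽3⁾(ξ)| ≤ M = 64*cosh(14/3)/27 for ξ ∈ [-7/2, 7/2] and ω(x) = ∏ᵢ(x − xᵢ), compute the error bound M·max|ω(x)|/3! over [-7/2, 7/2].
2744*sqrt(3)*cosh(14/3)/729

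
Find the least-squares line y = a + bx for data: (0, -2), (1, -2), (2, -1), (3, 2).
a = -27/10, b = 13/10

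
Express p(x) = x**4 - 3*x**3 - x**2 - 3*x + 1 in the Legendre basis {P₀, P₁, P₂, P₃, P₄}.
(13/15)P₀ + (-24/5)P₁ + (-2/21)P₂ + (-6/5)P₃ + (8/35)P₄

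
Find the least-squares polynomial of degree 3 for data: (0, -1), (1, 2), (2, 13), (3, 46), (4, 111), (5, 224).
-65/63 + (607/189)x + (-289/126)x² + (115/54)x³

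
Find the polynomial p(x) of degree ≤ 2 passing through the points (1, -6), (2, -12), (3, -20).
-x**2 - 3*x - 2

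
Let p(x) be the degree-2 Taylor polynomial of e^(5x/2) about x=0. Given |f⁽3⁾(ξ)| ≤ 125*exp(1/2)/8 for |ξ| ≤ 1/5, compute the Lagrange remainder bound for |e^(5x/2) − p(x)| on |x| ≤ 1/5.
exp(1/2)/48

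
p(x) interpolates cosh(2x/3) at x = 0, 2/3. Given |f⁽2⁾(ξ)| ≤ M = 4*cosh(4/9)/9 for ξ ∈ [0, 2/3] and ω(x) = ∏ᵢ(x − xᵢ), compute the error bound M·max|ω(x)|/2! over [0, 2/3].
2*cosh(4/9)/81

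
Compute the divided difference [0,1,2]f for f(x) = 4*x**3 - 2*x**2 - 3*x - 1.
10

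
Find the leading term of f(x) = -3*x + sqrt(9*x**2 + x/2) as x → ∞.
1/12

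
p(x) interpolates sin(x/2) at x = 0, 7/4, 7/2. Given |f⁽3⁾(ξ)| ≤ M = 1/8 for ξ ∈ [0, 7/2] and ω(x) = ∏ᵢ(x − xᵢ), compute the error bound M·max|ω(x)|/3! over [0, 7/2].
343*sqrt(3)/13824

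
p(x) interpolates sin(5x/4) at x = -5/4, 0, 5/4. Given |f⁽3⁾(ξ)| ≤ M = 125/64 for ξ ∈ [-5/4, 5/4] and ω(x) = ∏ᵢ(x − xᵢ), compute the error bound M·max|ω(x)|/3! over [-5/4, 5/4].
15625*sqrt(3)/110592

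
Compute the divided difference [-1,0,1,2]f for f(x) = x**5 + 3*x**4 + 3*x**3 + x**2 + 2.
14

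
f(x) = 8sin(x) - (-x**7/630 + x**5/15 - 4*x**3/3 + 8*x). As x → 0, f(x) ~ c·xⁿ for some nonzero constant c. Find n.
9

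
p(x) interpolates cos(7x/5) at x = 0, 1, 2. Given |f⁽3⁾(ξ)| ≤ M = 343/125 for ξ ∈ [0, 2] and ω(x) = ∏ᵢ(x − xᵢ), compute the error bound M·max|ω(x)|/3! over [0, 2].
343*sqrt(3)/3375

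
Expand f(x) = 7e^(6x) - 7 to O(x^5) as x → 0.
42*x + 126*x**2 + 252*x**3 + 378*x**4 + O(x**5)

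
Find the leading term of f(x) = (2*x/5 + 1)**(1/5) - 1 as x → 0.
2*x/25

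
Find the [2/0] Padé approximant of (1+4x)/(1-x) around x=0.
5*x**2 + 5*x + 1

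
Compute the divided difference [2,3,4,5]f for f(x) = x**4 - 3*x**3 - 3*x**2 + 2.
11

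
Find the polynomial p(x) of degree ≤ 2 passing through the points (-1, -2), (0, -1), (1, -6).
-3*x**2 - 2*x - 1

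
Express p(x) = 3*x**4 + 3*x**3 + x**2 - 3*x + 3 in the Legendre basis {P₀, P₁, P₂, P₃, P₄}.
(59/15)P₀ + (-6/5)P₁ + (50/21)P₂ + (6/5)P₃ + (24/35)P₄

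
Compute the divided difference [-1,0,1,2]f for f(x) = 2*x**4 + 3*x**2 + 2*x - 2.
4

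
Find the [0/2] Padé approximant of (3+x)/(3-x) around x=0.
1/(2*x**2/9 - 2*x/3 + 1)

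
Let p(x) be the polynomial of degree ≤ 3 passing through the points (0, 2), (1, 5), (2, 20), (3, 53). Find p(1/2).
19/8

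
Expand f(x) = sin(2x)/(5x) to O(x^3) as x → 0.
2/5 - 4*x**2/15 + O(x**3)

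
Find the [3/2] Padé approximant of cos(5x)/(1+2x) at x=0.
(1925*x**3/102 - 1925*x**2/204 - 2*x + 1)/(1 - 191*x**2/204)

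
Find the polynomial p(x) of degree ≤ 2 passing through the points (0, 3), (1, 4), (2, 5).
x + 3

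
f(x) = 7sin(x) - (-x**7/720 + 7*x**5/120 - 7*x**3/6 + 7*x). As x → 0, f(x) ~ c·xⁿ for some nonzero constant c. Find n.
9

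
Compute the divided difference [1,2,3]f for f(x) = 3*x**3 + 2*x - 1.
18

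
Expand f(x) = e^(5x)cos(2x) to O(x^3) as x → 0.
1 + 5*x + 21*x**2/2 + O(x**3)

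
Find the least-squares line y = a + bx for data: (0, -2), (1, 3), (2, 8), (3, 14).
a = -11/5, b = 53/10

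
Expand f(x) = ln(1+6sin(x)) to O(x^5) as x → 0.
6*x - 18*x**2 + 71*x**3 - 318*x**4 + O(x**5)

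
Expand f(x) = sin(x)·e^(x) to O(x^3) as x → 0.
x + x**2 + O(x**3)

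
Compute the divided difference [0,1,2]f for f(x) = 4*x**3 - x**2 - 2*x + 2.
11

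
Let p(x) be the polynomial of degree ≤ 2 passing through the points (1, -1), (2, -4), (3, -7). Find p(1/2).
1/2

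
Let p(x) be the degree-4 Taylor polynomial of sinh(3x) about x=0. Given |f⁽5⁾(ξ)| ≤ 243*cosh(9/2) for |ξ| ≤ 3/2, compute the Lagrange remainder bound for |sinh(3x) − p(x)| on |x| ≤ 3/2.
19683*cosh(9/2)/1280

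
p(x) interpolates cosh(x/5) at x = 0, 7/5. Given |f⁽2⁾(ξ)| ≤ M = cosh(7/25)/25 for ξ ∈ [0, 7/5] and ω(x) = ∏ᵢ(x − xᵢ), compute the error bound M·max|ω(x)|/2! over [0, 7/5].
49*cosh(7/25)/5000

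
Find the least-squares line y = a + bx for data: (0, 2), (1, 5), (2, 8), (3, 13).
a = 8/5, b = 18/5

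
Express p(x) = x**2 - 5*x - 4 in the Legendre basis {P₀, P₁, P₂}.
(-11/3)P₀ + (-5)P₁ + (2/3)P₂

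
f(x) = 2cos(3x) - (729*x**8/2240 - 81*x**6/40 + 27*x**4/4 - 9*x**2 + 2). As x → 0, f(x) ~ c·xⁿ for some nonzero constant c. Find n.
10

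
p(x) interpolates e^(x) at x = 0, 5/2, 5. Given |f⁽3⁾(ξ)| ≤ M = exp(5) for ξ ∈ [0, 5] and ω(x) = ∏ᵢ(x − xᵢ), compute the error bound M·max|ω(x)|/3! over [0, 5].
125*sqrt(3)*exp(5)/216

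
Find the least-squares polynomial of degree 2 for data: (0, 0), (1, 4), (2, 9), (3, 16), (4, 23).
-2/35 + (123/35)x + (4/7)x²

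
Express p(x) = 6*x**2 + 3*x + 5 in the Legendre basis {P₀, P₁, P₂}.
(7)P₀ + (3)P₁ + (4)P₂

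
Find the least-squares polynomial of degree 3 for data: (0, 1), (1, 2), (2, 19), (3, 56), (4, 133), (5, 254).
55/63 + (-227/189)x + (10/9)x² + (50/27)x³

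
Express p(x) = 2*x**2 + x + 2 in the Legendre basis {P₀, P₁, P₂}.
(8/3)P₀ + P₁ + (4/3)P₂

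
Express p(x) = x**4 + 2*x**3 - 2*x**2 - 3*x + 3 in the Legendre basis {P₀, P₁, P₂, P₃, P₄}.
(38/15)P₀ + (-9/5)P₁ + (-16/21)P₂ + (4/5)P₃ + (8/35)P₄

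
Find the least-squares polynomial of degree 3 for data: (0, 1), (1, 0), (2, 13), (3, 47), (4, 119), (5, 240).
50/63 + (-587/378)x + (-37/63)x² + (113/54)x³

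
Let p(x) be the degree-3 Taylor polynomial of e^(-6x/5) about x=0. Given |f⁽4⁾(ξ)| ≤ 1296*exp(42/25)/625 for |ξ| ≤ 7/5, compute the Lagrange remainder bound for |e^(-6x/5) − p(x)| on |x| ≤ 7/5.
129654*exp(42/25)/390625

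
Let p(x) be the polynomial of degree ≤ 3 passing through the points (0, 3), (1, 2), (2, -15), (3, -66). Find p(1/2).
27/8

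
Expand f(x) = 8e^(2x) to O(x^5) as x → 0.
8 + 16*x + 16*x**2 + 32*x**3/3 + 16*x**4/3 + O(x**5)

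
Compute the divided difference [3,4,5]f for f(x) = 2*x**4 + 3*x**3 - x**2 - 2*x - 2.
229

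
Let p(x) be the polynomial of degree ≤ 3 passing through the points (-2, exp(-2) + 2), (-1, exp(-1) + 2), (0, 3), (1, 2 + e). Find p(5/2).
(-35 + 135*e + (-157 + 105*e)*exp(2))*exp(-2)/16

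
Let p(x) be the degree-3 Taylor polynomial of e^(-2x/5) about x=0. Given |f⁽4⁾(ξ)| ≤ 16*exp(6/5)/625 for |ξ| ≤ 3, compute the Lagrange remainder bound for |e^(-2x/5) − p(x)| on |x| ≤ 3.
54*exp(6/5)/625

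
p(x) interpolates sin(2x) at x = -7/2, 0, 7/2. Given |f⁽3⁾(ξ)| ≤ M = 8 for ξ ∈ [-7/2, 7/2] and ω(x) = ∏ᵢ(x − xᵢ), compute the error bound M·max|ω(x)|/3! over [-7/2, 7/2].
343*sqrt(3)/27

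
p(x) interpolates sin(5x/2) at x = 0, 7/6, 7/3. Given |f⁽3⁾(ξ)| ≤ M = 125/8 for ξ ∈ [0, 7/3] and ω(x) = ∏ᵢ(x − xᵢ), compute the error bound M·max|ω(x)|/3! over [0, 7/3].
42875*sqrt(3)/46656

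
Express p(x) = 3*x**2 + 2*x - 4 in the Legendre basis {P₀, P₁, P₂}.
(-3)P₀ + (2)P₁ + (2)P₂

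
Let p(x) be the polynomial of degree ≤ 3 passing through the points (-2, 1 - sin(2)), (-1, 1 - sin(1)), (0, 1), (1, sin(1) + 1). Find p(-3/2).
-7*sin(1)/8 - 5*sin(2)/16 + 1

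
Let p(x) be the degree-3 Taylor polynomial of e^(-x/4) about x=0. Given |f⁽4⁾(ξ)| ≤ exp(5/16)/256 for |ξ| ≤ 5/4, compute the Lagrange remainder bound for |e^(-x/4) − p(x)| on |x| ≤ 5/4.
625*exp(5/16)/1572864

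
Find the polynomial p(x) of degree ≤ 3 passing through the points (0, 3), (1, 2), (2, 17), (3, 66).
3*x**3 - x**2 - 3*x + 3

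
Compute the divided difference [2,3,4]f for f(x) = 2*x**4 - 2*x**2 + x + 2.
108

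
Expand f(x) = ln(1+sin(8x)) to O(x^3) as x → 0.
8*x - 32*x**2 + O(x**3)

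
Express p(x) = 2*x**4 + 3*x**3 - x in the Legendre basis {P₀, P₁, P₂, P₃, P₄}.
(2/5)P₀ + (4/5)P₁ + (8/7)P₂ + (6/5)P₃ + (16/35)P₄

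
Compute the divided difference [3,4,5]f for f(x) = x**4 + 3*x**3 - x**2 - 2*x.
132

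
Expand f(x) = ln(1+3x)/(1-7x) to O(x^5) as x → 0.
3*x + 33*x**2/2 + 249*x**3/2 + 3405*x**4/4 + O(x**5)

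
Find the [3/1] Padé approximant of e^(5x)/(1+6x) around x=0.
(339875*x**3/12984 + 26425*x**2/2164 + 11445*x/2164 + 1)/(13609*x/2164 + 1)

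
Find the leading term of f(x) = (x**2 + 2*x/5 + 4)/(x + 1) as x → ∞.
x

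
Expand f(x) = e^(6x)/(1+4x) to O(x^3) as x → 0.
1 + 2*x + 10*x**2 + O(x**3)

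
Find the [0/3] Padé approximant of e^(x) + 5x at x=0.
1/(-1261*x**3/6 + 71*x**2/2 - 6*x + 1)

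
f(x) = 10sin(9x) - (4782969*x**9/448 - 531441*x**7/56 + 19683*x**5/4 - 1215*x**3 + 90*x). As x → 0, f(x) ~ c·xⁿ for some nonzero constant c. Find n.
11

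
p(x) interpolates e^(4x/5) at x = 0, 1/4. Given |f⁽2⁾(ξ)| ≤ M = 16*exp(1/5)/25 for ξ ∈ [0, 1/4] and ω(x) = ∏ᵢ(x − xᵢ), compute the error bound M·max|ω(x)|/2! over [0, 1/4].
exp(1/5)/200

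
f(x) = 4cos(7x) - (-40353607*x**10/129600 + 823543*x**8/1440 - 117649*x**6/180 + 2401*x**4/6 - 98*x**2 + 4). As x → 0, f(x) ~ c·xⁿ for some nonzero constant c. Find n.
12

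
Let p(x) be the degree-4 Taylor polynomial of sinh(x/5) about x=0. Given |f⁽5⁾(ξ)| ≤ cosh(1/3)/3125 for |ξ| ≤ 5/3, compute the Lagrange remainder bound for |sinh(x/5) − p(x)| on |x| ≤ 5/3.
cosh(1/3)/29160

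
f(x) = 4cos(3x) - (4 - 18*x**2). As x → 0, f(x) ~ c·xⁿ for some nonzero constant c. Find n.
4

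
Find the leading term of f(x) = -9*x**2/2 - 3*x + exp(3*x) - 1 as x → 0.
9*x**3/2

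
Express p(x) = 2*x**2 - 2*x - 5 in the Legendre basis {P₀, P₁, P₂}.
(-13/3)P₀ + (-2)P₁ + (4/3)P₂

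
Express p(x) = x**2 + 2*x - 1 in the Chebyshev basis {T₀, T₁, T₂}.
(-1/2)T₀ + (2)T₁ + (1/2)T₂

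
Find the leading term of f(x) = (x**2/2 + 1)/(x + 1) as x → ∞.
x/2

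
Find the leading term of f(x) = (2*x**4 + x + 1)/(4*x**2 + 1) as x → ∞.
x**2/2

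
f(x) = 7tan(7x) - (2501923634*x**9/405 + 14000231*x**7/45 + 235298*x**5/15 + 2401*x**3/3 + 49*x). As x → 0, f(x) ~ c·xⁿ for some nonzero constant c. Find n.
11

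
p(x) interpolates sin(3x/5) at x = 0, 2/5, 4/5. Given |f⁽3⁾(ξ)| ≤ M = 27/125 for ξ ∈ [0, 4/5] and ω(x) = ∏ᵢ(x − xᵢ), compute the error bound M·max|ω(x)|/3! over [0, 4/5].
8*sqrt(3)/15625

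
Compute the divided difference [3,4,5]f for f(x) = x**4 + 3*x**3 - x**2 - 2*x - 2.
132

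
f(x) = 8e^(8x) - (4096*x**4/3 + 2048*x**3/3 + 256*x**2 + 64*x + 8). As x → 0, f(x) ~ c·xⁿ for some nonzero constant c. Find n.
5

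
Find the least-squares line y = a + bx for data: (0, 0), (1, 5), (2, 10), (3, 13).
a = 2/5, b = 22/5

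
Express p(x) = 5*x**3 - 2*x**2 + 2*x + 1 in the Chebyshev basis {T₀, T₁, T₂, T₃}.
(23/4)T₁ - T₂ + (5/4)T₃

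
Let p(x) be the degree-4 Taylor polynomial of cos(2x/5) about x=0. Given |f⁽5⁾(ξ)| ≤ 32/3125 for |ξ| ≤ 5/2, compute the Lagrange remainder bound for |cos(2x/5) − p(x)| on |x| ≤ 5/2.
1/120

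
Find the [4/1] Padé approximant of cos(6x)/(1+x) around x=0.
(54*x**4 - 18*x**2 + 1)/(x + 1)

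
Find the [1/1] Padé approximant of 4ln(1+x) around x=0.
4*x/(x/2 + 1)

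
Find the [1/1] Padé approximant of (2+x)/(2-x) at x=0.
(x/2 + 1)/(1 - x/2)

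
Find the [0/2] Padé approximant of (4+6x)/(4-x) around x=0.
1/(21*x**2/8 - 7*x/4 + 1)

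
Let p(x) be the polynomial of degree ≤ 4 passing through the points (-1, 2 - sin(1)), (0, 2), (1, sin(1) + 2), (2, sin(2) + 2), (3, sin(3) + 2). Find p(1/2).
-5*sin(2)/32 + 3*sin(3)/128 + 95*sin(1)/128 + 2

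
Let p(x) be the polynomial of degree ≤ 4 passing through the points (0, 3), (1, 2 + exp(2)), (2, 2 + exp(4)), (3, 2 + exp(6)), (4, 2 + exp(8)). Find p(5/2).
-5*exp(8)/128 - 5*exp(2)/32 + 259/128 + 45*exp(4)/64 + 15*exp(6)/32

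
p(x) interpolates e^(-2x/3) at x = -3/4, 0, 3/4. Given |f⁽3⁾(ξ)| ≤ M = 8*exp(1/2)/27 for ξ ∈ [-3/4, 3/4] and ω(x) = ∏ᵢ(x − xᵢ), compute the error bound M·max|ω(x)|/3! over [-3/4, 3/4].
sqrt(3)*exp(1/2)/216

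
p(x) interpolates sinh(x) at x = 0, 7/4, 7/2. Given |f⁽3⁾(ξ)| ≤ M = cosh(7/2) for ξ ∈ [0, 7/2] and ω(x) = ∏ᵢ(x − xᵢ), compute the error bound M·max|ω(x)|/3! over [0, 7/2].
343*sqrt(3)*cosh(7/2)/1728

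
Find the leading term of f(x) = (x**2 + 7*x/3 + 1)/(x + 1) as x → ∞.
x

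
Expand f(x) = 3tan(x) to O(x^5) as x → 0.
3*x + x**3 + O(x**5)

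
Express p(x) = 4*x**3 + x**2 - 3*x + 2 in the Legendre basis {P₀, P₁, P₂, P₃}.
(7/3)P₀ + (-3/5)P₁ + (2/3)P₂ + (8/5)P₃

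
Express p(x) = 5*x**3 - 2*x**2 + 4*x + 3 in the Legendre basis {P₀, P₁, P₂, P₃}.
(7/3)P₀ + (7)P₁ + (-4/3)P₂ + (2)P₃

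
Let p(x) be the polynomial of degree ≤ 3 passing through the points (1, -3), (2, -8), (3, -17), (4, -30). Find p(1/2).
-2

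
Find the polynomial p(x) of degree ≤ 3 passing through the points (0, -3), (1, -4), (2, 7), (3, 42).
2*x**3 - 3*x - 3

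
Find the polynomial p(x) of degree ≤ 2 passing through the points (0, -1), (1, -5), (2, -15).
-3*x**2 - x - 1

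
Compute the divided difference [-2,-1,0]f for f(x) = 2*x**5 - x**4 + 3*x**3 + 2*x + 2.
-46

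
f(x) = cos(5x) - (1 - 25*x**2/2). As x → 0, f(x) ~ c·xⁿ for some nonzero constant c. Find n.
4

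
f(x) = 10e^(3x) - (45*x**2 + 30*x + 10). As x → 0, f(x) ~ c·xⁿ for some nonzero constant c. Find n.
3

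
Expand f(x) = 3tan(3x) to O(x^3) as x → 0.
9*x + O(x**3)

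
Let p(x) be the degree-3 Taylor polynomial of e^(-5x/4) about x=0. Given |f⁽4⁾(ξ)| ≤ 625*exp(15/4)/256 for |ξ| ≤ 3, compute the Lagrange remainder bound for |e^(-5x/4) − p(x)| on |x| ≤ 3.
16875*exp(15/4)/2048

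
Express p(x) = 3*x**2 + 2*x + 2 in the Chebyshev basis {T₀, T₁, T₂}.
(7/2)T₀ + (2)T₁ + (3/2)T₂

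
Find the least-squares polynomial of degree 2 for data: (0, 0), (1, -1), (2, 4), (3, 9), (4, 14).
-24/35 + (13/35)x + (6/7)x²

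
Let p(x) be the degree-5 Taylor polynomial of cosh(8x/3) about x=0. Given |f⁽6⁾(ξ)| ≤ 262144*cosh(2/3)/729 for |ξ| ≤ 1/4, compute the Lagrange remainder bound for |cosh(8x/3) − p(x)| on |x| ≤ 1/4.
4*cosh(2/3)/32805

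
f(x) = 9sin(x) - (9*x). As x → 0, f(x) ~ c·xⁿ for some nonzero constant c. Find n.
3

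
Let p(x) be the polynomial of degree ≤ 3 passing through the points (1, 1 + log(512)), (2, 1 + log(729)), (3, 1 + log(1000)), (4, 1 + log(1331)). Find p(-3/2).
1 + log(1361129467683753853853498429727072845824000000000000000000000000000000000000000000000000000000000000000000000000*11**(5/16)*2**(1/8)*3**(3/8)*5**(3/16)/37360018363125874687336799571224583328577424847254650052876131685665762542213510996614776485414866614816275929)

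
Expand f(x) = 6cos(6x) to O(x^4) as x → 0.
6 - 108*x**2 + O(x**4)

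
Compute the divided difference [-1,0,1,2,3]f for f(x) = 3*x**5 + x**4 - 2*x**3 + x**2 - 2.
16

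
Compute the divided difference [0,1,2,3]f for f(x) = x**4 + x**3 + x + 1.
7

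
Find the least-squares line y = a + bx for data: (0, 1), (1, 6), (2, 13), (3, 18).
a = 4/5, b = 29/5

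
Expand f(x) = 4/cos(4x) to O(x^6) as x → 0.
4 + 32*x**2 + 640*x**4/3 + O(x**6)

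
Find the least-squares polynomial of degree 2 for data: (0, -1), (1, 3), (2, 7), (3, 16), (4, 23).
-36/35 + (207/70)x + (11/14)x²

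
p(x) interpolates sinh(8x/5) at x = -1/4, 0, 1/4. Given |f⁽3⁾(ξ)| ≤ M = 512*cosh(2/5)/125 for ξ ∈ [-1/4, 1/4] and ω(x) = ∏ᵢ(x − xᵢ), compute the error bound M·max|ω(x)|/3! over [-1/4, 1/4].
8*sqrt(3)*cosh(2/5)/3375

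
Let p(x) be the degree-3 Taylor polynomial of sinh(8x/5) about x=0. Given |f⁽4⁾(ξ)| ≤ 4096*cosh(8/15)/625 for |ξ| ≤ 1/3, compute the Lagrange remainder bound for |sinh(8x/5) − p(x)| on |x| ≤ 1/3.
512*cosh(8/15)/151875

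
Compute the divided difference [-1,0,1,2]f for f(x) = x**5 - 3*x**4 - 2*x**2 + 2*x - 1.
-1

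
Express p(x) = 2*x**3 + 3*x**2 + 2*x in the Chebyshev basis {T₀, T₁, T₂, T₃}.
(3/2)T₀ + (7/2)T₁ + (3/2)T₂ + (1/2)T₃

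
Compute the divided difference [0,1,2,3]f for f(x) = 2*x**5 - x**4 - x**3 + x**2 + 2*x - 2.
43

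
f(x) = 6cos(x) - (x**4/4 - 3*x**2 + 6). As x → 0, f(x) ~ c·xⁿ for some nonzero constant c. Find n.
6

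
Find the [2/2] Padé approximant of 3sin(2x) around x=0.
6*x/(2*x**2/3 + 1)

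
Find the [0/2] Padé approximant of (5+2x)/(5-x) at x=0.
1/(6*x**2/25 - 3*x/5 + 1)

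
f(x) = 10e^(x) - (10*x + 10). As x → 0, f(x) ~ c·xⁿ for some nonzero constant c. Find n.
2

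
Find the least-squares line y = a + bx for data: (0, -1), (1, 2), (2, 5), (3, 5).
a = -2/5, b = 21/10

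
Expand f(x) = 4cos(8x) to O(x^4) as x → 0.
4 - 128*x**2 + O(x**4)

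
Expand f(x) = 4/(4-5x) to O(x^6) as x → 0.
1 + 5*x/4 + 25*x**2/16 + 125*x**3/64 + 625*x**4/256 + 3125*x**5/1024 + O(x**6)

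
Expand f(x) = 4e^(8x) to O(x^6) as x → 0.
4 + 32*x + 128*x**2 + 1024*x**3/3 + 2048*x**4/3 + 16384*x**5/15 + O(x**6)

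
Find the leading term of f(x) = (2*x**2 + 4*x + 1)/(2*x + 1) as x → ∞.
x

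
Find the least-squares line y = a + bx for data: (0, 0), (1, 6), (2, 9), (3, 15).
a = 3/10, b = 24/5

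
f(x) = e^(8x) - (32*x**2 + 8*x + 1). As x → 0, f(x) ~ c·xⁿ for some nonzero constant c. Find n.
3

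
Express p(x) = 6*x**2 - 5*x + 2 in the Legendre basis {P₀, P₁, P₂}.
(4)P₀ + (-5)P₁ + (4)P₂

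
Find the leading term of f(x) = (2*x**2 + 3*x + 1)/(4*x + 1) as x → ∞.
x/2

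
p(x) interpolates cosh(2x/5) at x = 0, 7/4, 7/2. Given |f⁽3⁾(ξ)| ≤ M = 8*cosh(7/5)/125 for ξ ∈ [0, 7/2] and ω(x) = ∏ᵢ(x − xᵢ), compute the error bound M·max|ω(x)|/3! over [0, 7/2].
343*sqrt(3)*cosh(7/5)/27000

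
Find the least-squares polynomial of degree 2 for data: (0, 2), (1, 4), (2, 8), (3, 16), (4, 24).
66/35 + (36/35)x + (8/7)x²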